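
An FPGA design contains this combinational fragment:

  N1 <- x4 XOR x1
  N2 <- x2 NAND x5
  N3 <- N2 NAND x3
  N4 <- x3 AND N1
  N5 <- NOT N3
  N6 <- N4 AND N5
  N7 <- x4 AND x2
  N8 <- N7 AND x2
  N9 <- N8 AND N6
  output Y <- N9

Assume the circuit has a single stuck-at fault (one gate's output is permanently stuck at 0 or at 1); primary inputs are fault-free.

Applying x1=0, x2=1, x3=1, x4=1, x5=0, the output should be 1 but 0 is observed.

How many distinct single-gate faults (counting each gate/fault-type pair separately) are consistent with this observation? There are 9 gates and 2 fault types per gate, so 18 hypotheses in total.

Fault-free: N1=1, N2=1, N3=0, N4=1, N5=1, N6=1, N7=1, N8=1, N9=1 → 1. Observed 0.
  N1: stuck-at-0 ✓; others ✗
  N2: stuck-at-0 ✓; others ✗
  N3: stuck-at-1 ✓; others ✗
  N4: stuck-at-0 ✓; others ✗
  N5: stuck-at-0 ✓; others ✗
  N6: stuck-at-0 ✓; others ✗
  N7: stuck-at-0 ✓; others ✗
  N8: stuck-at-0 ✓; others ✗
  N9: stuck-at-0 ✓; others ✗
Consistent faults: {N1 stuck-at-0, N2 stuck-at-0, N3 stuck-at-1, N4 stuck-at-0, N5 stuck-at-0, N6 stuck-at-0, N7 stuck-at-0, N8 stuck-at-0, N9 stuck-at-0} — 9 in all.

9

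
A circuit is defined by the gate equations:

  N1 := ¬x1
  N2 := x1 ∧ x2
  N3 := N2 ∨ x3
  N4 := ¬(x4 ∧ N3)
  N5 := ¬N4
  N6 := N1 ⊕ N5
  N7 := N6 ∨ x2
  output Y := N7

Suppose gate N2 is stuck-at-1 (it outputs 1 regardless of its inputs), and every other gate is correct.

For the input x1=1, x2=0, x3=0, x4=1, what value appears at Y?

1

Propagate with N2 forced: N1=0, N2=1 [stuck-at-1], N3=1, N4=0, N5=1, N6=1, N7=1.
So Y = 1. (Without the fault it would be 0.)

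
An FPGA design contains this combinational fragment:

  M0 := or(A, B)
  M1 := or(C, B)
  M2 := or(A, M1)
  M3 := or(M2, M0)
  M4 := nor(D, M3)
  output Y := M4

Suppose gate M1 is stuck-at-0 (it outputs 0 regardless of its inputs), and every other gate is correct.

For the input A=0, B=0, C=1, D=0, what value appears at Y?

1

Propagate with M1 forced: M0=0, M1=0 [stuck-at-0], M2=0, M3=0, M4=1.
So Y = 1. (Without the fault it would be 0.)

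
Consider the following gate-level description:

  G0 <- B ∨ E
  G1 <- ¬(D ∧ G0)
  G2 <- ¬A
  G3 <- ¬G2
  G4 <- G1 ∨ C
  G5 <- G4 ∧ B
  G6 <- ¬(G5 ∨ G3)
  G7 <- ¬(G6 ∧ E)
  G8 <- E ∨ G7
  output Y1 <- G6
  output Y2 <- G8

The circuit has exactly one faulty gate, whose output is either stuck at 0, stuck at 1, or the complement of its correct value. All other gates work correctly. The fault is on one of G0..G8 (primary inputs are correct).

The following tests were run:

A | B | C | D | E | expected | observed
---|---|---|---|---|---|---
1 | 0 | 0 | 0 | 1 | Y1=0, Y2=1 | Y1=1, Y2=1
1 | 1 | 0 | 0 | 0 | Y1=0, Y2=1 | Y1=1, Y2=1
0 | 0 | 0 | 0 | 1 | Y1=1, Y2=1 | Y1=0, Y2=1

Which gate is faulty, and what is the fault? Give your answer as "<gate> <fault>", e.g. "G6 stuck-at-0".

G6 inverted output

Fault-free values for test 1 (A=1, B=0, C=0, D=0, E=1): G0=1, G1=1, G2=0, G3=1, G4=1, G5=0, G6=0, G7=1, G8=1, giving Y1=0, Y2=1. Observed Y1=1, Y2=1.
Test 1: faults giving observed Y1=1, Y2=1 are {G2 stuck-at-1, G2 inverted output, G3 stuck-at-0, G3 inverted output, G6 stuck-at-1, G6 inverted output}.
Test 2 (A=1, B=1, C=0, D=0, E=0): fault-free G0=1, G1=1, G2=0, G3=1, G4=1, G5=1, G6=0, G7=1, G8=1 → Y1=0, Y2=1; observed Y1=1, Y2=1. Eliminates G2 stuck-at-1, G2 inverted output, G3 stuck-at-0, G3 inverted output.
Test 3 (A=0, B=0, C=0, D=0, E=1): fault-free G0=1, G1=1, G2=1, G3=0, G4=1, G5=0, G6=1, G7=0, G8=1 → Y1=1, Y2=1; observed Y1=0, Y2=1. Eliminates G6 stuck-at-1.
Only G6 inverted output is consistent with every test.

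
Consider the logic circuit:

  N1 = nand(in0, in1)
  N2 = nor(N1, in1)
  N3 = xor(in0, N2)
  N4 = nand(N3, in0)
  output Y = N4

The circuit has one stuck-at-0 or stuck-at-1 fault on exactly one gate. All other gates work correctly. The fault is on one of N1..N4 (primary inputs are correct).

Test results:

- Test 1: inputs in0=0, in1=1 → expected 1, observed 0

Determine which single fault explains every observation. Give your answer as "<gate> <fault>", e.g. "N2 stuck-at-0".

N4 stuck-at-0

Fault-free values for test 1 (in0=0, in1=1): N1=1, N2=0, N3=0, N4=1, giving Y=1. Observed 0.
Test 1: faults giving observed 0 are {N4 stuck-at-0}.
Only N4 stuck-at-0 is consistent with every test.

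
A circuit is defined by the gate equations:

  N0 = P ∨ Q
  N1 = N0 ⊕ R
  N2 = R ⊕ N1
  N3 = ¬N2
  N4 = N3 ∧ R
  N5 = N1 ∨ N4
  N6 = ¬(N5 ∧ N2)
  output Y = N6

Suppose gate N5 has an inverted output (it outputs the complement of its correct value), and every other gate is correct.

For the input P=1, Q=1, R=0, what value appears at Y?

1

Propagate with N5 forced: N0=1, N1=1, N2=1, N3=0, N4=0, N5=0 [inverted output], N6=1.
So Y = 1. (Without the fault it would be 0.)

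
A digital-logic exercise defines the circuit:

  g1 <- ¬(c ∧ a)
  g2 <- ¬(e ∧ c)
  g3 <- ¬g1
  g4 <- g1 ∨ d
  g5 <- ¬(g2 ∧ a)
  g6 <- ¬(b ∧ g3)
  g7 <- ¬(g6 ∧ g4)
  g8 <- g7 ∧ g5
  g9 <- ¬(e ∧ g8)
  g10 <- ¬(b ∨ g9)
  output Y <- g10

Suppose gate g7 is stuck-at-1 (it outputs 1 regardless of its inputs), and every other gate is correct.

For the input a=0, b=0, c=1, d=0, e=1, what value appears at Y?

Propagate with g7 forced: g1=1, g2=0, g3=0, g4=1, g5=1, g6=1, g7=1 [stuck-at-1], g8=1, g9=0, g10=1.
So Y = 1. (Without the fault it would be 0.)

1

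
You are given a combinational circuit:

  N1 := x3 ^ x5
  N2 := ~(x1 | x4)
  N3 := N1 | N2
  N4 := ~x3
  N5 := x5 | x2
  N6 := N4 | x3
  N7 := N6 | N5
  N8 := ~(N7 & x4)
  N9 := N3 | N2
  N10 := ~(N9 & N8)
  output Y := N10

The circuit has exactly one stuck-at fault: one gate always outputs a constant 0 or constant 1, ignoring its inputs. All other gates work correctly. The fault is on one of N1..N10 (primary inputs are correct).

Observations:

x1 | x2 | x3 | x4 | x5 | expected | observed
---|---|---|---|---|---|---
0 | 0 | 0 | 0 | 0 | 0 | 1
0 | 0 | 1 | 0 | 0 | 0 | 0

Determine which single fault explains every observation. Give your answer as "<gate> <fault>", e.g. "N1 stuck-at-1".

Fault-free values for test 1 (x1=0, x2=0, x3=0, x4=0, x5=0): N1=0, N2=1, N3=1, N4=1, N5=0, N6=1, N7=1, N8=1, N9=1, N10=0, giving Y=0. Observed 1.
Test 1: faults giving observed 1 are {N2 stuck-at-0, N8 stuck-at-0, N9 stuck-at-0, N10 stuck-at-1}.
Test 2 (x1=0, x2=0, x3=1, x4=0, x5=0): fault-free N1=1, N2=1, N3=1, N4=0, N5=0, N6=1, N7=1, N8=1, N9=1, N10=0 → 0; observed 0. Eliminates N8 stuck-at-0, N9 stuck-at-0, N10 stuck-at-1.
Only N2 stuck-at-0 is consistent with every test.

N2 stuck-at-0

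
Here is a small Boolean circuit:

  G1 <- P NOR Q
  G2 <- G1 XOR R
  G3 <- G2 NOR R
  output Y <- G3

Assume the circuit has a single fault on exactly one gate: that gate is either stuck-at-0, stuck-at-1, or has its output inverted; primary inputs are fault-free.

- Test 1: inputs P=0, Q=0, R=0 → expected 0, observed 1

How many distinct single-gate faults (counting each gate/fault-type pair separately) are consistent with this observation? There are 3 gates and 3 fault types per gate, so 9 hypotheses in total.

Fault-free: G1=1, G2=1, G3=0 → 0. Observed 1.
  G1 stuck-at-0: output 1 ✓
  G1 stuck-at-1: output 0 ✗
  G1 inverted output: output 1 ✓
  G2 stuck-at-0: output 1 ✓
  G2 stuck-at-1: output 0 ✗
  G2 inverted output: output 1 ✓
  G3 stuck-at-0: output 0 ✗
  G3 stuck-at-1: output 1 ✓
  G3 inverted output: output 1 ✓
Consistent faults: {G1 stuck-at-0, G1 inverted output, G2 stuck-at-0, G2 inverted output, G3 stuck-at-1, G3 inverted output} — 6 in all.

6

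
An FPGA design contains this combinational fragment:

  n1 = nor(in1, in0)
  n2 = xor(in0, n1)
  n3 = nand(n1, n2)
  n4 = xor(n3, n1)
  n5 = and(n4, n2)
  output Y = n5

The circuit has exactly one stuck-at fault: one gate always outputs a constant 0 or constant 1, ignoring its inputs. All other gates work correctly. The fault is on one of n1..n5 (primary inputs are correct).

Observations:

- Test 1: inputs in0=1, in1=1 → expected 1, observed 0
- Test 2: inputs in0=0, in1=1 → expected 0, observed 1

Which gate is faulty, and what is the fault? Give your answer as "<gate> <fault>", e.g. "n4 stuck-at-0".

Fault-free values for test 1 (in0=1, in1=1): n1=0, n2=1, n3=1, n4=1, n5=1, giving Y=1. Observed 0.
Test 1: faults giving observed 0 are {n1 stuck-at-1, n2 stuck-at-0, n3 stuck-at-0, n4 stuck-at-0, n5 stuck-at-0}.
Test 2 (in0=0, in1=1): fault-free n1=0, n2=0, n3=1, n4=1, n5=0 → 0; observed 1. Eliminates n2 stuck-at-0, n3 stuck-at-0, n4 stuck-at-0, n5 stuck-at-0.
Only n1 stuck-at-1 is consistent with every test.

n1 stuck-at-1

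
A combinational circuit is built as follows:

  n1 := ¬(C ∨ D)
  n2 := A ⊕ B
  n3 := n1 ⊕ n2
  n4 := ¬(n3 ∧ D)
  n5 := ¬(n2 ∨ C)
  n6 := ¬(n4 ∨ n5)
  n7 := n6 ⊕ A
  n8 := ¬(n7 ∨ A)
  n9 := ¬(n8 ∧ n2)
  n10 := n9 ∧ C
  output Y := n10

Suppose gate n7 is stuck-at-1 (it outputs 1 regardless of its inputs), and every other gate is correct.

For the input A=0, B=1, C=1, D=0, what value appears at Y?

Propagate with n7 forced: n1=0, n2=1, n3=1, n4=1, n5=0, n6=0, n7=1 [stuck-at-1], n8=0, n9=1, n10=1.
So Y = 1. (Without the fault it would be 0.)

1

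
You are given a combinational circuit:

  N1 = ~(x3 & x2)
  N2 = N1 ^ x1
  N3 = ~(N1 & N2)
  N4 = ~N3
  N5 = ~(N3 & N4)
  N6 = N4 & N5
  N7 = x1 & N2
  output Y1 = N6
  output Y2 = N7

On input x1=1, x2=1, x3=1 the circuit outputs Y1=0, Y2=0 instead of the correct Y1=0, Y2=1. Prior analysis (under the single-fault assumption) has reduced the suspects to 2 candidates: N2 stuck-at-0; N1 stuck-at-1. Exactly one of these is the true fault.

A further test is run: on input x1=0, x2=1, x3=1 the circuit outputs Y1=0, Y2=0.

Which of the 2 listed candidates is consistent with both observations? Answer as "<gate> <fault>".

Evaluate each candidate on input x1=0, x2=1, x3=1:
  N2 stuck-at-0: N1=0, N2=0 [stuck-at-0], N3=1, N4=0, N5=1, N6=0, N7=0 → Y1=0, Y2=0 — matches
  N1 stuck-at-1: N1=1 [stuck-at-1], N2=1, N3=0, N4=1, N5=1, N6=1, N7=0 → Y1=1, Y2=0 — eliminated
Only N2 stuck-at-0 reproduces the observed Y1=0, Y2=0.

N2 stuck-at-0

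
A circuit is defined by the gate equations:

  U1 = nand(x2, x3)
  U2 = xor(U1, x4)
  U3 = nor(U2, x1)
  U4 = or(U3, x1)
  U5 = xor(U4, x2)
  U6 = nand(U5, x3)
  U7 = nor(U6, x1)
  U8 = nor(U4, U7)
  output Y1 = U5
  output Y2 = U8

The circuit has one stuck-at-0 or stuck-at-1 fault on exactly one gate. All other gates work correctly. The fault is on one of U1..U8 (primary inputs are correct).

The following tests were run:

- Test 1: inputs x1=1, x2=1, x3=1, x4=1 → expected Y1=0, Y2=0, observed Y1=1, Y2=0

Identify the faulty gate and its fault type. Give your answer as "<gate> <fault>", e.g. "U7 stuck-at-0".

Fault-free values for test 1 (x1=1, x2=1, x3=1, x4=1): U1=0, U2=1, U3=0, U4=1, U5=0, U6=1, U7=0, U8=0, giving Y1=0, Y2=0. Observed Y1=1, Y2=0.
Test 1: faults giving observed Y1=1, Y2=0 are {U5 stuck-at-1}.
Only U5 stuck-at-1 is consistent with every test.

U5 stuck-at-1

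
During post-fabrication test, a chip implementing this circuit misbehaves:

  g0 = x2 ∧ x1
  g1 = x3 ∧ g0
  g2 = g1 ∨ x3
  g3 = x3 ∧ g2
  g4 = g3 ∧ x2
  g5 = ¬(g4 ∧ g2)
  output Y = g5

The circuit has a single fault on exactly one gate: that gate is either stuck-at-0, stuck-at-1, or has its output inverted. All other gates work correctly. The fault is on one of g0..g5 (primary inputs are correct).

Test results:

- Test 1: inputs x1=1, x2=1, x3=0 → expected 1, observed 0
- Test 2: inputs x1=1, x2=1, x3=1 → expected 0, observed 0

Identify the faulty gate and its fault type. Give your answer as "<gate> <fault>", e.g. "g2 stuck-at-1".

Fault-free values for test 1 (x1=1, x2=1, x3=0): g0=1, g1=0, g2=0, g3=0, g4=0, g5=1, giving Y=1. Observed 0.
Test 1: faults giving observed 0 are {g5 stuck-at-0, g5 inverted output}.
Test 2 (x1=1, x2=1, x3=1): fault-free g0=1, g1=1, g2=1, g3=1, g4=1, g5=0 → 0; observed 0. Eliminates g5 inverted output.
Only g5 stuck-at-0 is consistent with every test.

g5 stuck-at-0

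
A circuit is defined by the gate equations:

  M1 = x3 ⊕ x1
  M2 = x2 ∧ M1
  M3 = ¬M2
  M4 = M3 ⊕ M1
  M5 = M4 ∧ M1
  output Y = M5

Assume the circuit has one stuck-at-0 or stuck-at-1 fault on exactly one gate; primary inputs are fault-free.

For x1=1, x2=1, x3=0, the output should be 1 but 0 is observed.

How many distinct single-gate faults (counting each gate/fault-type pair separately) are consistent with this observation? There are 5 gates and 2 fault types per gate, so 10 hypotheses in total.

5

Fault-free: M1=1, M2=1, M3=0, M4=1, M5=1 → 1. Observed 0.
  M1 stuck-at-0: output 0 ✓
  M1 stuck-at-1: output 1 ✗
  M2 stuck-at-0: output 0 ✓
  M2 stuck-at-1: output 1 ✗
  M3 stuck-at-0: output 1 ✗
  M3 stuck-at-1: output 0 ✓
  M4 stuck-at-0: output 0 ✓
  M4 stuck-at-1: output 1 ✗
  M5 stuck-at-0: output 0 ✓
  M5 stuck-at-1: output 1 ✗
Consistent faults: {M1 stuck-at-0, M2 stuck-at-0, M3 stuck-at-1, M4 stuck-at-0, M5 stuck-at-0} — 5 in all.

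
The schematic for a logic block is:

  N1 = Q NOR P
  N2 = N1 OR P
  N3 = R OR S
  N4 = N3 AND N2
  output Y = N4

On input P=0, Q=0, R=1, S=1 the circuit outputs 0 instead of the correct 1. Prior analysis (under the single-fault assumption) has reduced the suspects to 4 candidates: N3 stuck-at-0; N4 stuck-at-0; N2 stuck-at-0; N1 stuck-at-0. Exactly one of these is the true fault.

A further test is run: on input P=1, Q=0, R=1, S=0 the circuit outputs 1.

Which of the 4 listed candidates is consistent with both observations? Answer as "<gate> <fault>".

N1 stuck-at-0

Evaluate each candidate on input P=1, Q=0, R=1, S=0:
  N3 stuck-at-0: N1=0, N2=1, N3=0 [stuck-at-0], N4=0 → 0 — eliminated
  N4 stuck-at-0: N1=0, N2=1, N3=1, N4=0 [stuck-at-0] → 0 — eliminated
  N2 stuck-at-0: N1=0, N2=0 [stuck-at-0], N3=1, N4=0 → 0 — eliminated
  N1 stuck-at-0: N1=0 [stuck-at-0], N2=1, N3=1, N4=1 → 1 — matches
Only N1 stuck-at-0 reproduces the observed 1.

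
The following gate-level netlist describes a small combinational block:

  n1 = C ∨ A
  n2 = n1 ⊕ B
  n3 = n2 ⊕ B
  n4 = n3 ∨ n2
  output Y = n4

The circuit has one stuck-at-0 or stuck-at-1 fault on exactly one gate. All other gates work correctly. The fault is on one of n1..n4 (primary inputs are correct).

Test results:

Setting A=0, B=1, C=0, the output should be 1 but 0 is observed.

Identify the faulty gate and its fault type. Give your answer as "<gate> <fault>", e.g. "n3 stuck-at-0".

n4 stuck-at-0

Fault-free values for test 1 (A=0, B=1, C=0): n1=0, n2=1, n3=0, n4=1, giving Y=1. Observed 0.
Test 1: faults giving observed 0 are {n4 stuck-at-0}.
Only n4 stuck-at-0 is consistent with every test.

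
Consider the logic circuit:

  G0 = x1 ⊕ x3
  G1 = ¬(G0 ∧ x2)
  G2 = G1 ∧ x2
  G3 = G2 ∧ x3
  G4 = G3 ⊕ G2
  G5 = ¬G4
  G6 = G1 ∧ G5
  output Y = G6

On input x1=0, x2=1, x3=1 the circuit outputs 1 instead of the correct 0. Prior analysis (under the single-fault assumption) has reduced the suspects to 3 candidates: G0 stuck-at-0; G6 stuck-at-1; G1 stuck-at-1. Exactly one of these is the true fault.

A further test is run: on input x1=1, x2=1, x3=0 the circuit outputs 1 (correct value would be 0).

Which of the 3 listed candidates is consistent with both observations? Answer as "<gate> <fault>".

G6 stuck-at-1

Evaluate each candidate on input x1=1, x2=1, x3=0:
  G0 stuck-at-0: G0=0 [stuck-at-0], G1=1, G2=1, G3=0, G4=1, G5=0, G6=0 → 0 — eliminated
  G6 stuck-at-1: G0=1, G1=0, G2=0, G3=0, G4=0, G5=1, G6=1 [stuck-at-1] → 1 — matches
  G1 stuck-at-1: G0=1, G1=1 [stuck-at-1], G2=1, G3=0, G4=1, G5=0, G6=0 → 0 — eliminated
Only G6 stuck-at-1 reproduces the observed 1.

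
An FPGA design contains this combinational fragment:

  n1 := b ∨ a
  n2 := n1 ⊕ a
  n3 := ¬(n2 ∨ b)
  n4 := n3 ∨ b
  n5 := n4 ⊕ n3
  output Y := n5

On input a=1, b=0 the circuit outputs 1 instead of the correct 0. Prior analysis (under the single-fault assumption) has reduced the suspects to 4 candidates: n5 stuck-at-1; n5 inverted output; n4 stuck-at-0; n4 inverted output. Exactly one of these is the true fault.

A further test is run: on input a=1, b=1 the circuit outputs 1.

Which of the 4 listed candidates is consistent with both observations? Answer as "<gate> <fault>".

n5 stuck-at-1

Evaluate each candidate on input a=1, b=1:
  n5 stuck-at-1: n1=1, n2=0, n3=0, n4=1, n5=1 [stuck-at-1] → 1 — matches
  n5 inverted output: n1=1, n2=0, n3=0, n4=1, n5=0 [inverted output] → 0 — eliminated
  n4 stuck-at-0: n1=1, n2=0, n3=0, n4=0 [stuck-at-0], n5=0 → 0 — eliminated
  n4 inverted output: n1=1, n2=0, n3=0, n4=0 [inverted output], n5=0 → 0 — eliminated
Only n5 stuck-at-1 reproduces the observed 1.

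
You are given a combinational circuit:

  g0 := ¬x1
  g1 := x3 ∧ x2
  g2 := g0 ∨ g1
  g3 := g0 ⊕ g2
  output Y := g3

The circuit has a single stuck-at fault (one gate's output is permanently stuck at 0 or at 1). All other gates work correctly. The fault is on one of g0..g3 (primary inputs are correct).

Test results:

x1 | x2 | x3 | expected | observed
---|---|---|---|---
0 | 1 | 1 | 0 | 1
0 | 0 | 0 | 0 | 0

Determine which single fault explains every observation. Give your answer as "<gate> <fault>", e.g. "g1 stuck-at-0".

Fault-free values for test 1 (x1=0, x2=1, x3=1): g0=1, g1=1, g2=1, g3=0, giving Y=0. Observed 1.
Test 1: faults giving observed 1 are {g0 stuck-at-0, g2 stuck-at-0, g3 stuck-at-1}.
Test 2 (x1=0, x2=0, x3=0): fault-free g0=1, g1=0, g2=1, g3=0 → 0; observed 0. Eliminates g2 stuck-at-0, g3 stuck-at-1.
Only g0 stuck-at-0 is consistent with every test.

g0 stuck-at-0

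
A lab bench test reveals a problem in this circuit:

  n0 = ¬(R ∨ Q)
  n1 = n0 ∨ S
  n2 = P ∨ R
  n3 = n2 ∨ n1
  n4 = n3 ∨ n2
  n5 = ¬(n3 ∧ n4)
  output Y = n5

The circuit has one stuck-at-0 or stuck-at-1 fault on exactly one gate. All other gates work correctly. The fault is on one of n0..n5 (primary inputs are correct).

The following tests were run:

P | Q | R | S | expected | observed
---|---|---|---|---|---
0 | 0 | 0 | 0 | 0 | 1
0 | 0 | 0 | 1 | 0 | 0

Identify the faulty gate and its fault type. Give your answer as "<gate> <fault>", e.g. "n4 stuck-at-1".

n0 stuck-at-0

Fault-free values for test 1 (P=0, Q=0, R=0, S=0): n0=1, n1=1, n2=0, n3=1, n4=1, n5=0, giving Y=0. Observed 1.
Test 1: faults giving observed 1 are {n0 stuck-at-0, n1 stuck-at-0, n3 stuck-at-0, n4 stuck-at-0, n5 stuck-at-1}.
Test 2 (P=0, Q=0, R=0, S=1): fault-free n0=1, n1=1, n2=0, n3=1, n4=1, n5=0 → 0; observed 0. Eliminates n1 stuck-at-0, n3 stuck-at-0, n4 stuck-at-0, n5 stuck-at-1.
Only n0 stuck-at-0 is consistent with every test.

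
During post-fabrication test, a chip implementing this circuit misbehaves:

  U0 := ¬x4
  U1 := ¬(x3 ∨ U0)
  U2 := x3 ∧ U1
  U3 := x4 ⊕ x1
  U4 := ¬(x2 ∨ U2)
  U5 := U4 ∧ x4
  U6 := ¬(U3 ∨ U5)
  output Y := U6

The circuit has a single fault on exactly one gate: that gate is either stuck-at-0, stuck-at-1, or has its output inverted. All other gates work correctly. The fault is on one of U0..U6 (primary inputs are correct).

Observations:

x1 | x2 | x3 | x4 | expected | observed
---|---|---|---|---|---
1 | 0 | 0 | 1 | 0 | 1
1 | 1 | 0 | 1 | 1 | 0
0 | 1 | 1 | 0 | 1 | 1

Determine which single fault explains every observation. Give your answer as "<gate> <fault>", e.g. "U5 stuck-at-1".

U4 inverted output

Fault-free values for test 1 (x1=1, x2=0, x3=0, x4=1): U0=0, U1=1, U2=0, U3=0, U4=1, U5=1, U6=0, giving Y=0. Observed 1.
Test 1: faults giving observed 1 are {U2 stuck-at-1, U2 inverted output, U4 stuck-at-0, U4 inverted output, U5 stuck-at-0, U5 inverted output, U6 stuck-at-1, U6 inverted output}.
Test 2 (x1=1, x2=1, x3=0, x4=1): fault-free U0=0, U1=1, U2=0, U3=0, U4=0, U5=0, U6=1 → 1; observed 0. Eliminates U2 stuck-at-1, U2 inverted output, U4 stuck-at-0, U5 stuck-at-0, U6 stuck-at-1.
Test 3 (x1=0, x2=1, x3=1, x4=0): fault-free U0=1, U1=0, U2=0, U3=0, U4=0, U5=0, U6=1 → 1; observed 1. Eliminates U5 inverted output, U6 inverted output.
Only U4 inverted output is consistent with every test.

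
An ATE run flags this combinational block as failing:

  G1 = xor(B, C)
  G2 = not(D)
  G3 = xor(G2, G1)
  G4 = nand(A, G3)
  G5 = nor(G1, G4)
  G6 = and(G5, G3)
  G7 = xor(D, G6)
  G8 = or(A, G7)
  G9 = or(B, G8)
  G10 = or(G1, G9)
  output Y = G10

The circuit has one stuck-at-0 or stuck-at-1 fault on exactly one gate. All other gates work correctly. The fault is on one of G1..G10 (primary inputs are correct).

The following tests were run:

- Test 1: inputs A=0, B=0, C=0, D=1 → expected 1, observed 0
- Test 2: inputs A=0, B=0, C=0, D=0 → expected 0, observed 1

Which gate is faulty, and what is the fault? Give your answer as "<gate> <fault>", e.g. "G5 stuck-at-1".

Fault-free values for test 1 (A=0, B=0, C=0, D=1): G1=0, G2=0, G3=0, G4=1, G5=0, G6=0, G7=1, G8=1, G9=1, G10=1, giving Y=1. Observed 0.
Test 1: faults giving observed 0 are {G6 stuck-at-1, G7 stuck-at-0, G8 stuck-at-0, G9 stuck-at-0, G10 stuck-at-0}.
Test 2 (A=0, B=0, C=0, D=0): fault-free G1=0, G2=1, G3=1, G4=1, G5=0, G6=0, G7=0, G8=0, G9=0, G10=0 → 0; observed 1. Eliminates G7 stuck-at-0, G8 stuck-at-0, G9 stuck-at-0, G10 stuck-at-0.
Only G6 stuck-at-1 is consistent with every test.

G6 stuck-at-1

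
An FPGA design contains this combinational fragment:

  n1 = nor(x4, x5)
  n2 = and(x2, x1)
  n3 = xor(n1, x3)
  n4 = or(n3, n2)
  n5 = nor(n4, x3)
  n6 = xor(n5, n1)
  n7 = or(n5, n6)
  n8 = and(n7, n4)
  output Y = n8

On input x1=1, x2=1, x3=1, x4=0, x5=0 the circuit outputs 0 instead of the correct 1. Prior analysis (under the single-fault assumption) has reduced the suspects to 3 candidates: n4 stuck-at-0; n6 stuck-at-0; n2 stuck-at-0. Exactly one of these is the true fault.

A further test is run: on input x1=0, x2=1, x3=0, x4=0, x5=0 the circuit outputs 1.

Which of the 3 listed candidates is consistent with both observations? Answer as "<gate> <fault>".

Evaluate each candidate on input x1=0, x2=1, x3=0, x4=0, x5=0:
  n4 stuck-at-0: n1=1, n2=0, n3=1, n4=0 [stuck-at-0], n5=1, n6=0, n7=1, n8=0 → 0 — eliminated
  n6 stuck-at-0: n1=1, n2=0, n3=1, n4=1, n5=0, n6=0 [stuck-at-0], n7=0, n8=0 → 0 — eliminated
  n2 stuck-at-0: n1=1, n2=0 [stuck-at-0], n3=1, n4=1, n5=0, n6=1, n7=1, n8=1 → 1 — matches
Only n2 stuck-at-0 reproduces the observed 1.

n2 stuck-at-0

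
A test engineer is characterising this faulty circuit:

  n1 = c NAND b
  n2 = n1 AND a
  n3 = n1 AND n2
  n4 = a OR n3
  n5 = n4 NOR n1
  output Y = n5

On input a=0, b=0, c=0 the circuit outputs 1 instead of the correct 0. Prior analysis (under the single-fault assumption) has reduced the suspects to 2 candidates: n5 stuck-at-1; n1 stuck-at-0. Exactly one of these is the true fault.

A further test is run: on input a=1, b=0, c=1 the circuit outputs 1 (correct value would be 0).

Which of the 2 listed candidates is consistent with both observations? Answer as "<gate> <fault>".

n5 stuck-at-1

Evaluate each candidate on input a=1, b=0, c=1:
  n5 stuck-at-1: n1=1, n2=1, n3=1, n4=1, n5=1 [stuck-at-1] → 1 — matches
  n1 stuck-at-0: n1=0 [stuck-at-0], n2=0, n3=0, n4=1, n5=0 → 0 — eliminated
Only n5 stuck-at-1 reproduces the observed 1.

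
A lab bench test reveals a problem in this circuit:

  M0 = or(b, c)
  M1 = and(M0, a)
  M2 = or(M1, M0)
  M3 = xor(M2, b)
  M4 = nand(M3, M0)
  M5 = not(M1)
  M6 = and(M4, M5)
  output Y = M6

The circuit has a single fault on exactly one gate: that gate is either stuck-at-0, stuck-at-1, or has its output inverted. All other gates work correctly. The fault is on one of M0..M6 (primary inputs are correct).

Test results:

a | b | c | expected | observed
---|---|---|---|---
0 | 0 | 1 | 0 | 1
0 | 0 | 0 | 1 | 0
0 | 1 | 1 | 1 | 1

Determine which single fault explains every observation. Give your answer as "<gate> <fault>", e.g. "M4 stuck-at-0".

Fault-free values for test 1 (a=0, b=0, c=1): M0=1, M1=0, M2=1, M3=1, M4=0, M5=1, M6=0, giving Y=0. Observed 1.
Test 1: faults giving observed 1 are {M0 stuck-at-0, M0 inverted output, M2 stuck-at-0, M2 inverted output, M3 stuck-at-0, M3 inverted output, M4 stuck-at-1, M4 inverted output, M6 stuck-at-1, M6 inverted output}.
Test 2 (a=0, b=0, c=0): fault-free M0=0, M1=0, M2=0, M3=0, M4=1, M5=1, M6=1 → 1; observed 0. Eliminates M0 stuck-at-0, M2 stuck-at-0, M2 inverted output, M3 stuck-at-0, M3 inverted output, M4 stuck-at-1, M6 stuck-at-1.
Test 3 (a=0, b=1, c=1): fault-free M0=1, M1=0, M2=1, M3=0, M4=1, M5=1, M6=1 → 1; observed 1. Eliminates M4 inverted output, M6 inverted output.
Only M0 inverted output is consistent with every test.

M0 inverted output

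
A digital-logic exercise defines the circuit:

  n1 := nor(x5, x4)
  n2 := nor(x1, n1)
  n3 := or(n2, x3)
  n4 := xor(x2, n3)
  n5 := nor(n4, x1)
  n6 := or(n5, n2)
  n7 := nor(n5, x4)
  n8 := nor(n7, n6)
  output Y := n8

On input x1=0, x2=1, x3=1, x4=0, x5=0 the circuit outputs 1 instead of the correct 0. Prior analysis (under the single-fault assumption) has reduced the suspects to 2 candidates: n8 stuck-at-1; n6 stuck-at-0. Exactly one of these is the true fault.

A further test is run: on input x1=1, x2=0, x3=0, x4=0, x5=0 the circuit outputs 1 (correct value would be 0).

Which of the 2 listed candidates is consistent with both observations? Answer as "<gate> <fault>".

n8 stuck-at-1

Evaluate each candidate on input x1=1, x2=0, x3=0, x4=0, x5=0:
  n8 stuck-at-1: n1=1, n2=0, n3=0, n4=0, n5=0, n6=0, n7=1, n8=1 [stuck-at-1] → 1 — matches
  n6 stuck-at-0: n1=1, n2=0, n3=0, n4=0, n5=0, n6=0 [stuck-at-0], n7=1, n8=0 → 0 — eliminated
Only n8 stuck-at-1 reproduces the observed 1.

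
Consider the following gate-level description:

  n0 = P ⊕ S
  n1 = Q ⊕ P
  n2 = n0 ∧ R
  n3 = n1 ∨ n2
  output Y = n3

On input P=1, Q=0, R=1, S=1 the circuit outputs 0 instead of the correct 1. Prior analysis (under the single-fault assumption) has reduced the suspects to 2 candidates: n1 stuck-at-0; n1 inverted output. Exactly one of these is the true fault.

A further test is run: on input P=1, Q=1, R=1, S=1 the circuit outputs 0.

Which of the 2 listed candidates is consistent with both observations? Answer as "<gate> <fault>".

n1 stuck-at-0

Evaluate each candidate on input P=1, Q=1, R=1, S=1:
  n1 stuck-at-0: n0=0, n1=0 [stuck-at-0], n2=0, n3=0 → 0 — matches
  n1 inverted output: n0=0, n1=1 [inverted output], n2=0, n3=1 → 1 — eliminated
Only n1 stuck-at-0 reproduces the observed 0.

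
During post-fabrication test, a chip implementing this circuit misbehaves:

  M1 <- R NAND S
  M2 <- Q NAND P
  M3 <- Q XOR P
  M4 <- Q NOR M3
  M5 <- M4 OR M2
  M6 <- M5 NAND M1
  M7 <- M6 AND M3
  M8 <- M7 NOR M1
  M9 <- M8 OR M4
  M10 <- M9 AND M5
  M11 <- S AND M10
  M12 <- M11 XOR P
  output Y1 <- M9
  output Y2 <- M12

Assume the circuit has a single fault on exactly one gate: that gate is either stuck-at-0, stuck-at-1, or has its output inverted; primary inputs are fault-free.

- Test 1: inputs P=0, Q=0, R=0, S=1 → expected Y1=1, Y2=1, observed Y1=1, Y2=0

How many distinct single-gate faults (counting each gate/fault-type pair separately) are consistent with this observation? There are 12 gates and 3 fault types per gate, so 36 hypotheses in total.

Fault-free: M1=1, M2=1, M3=0, M4=1, M5=1, M6=0, M7=0, M8=0, M9=1, M10=1, M11=1, M12=1 → Y1=1, Y2=1. Observed Y1=1, Y2=0.
  M1: none of the 3 fault types match ✗
  M2: none of the 3 fault types match ✗
  M3: none of the 3 fault types match ✗
  M4: none of the 3 fault types match ✗
  M5: stuck-at-0, inverted output ✓; others ✗
  M6: none of the 3 fault types match ✗
  M7: none of the 3 fault types match ✗
  M8: none of the 3 fault types match ✗
  M9: none of the 3 fault types match ✗
  M10: stuck-at-0, inverted output ✓; others ✗
  M11: stuck-at-0, inverted output ✓; others ✗
  M12: stuck-at-0, inverted output ✓; others ✗
Consistent faults: {M5 stuck-at-0, M5 inverted output, M10 stuck-at-0, M10 inverted output, M11 stuck-at-0, M11 inverted output, M12 stuck-at-0, M12 inverted output} — 8 in all.

8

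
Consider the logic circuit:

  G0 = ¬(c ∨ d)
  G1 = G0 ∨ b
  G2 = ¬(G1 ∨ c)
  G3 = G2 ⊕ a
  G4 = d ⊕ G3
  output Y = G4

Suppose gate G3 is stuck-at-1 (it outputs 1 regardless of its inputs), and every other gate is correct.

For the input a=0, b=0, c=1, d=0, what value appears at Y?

1

Propagate with G3 forced: G0=0, G1=0, G2=0, G3=1 [stuck-at-1], G4=1.
So Y = 1. (Without the fault it would be 0.)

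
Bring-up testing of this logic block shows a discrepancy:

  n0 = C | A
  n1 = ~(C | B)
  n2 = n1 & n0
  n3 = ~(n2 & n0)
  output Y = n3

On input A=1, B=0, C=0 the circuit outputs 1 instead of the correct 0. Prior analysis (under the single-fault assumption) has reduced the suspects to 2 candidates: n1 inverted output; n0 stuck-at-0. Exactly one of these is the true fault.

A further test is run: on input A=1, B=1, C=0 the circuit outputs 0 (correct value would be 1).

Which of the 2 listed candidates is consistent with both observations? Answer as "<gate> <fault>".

n1 inverted output

Evaluate each candidate on input A=1, B=1, C=0:
  n1 inverted output: n0=1, n1=1 [inverted output], n2=1, n3=0 → 0 — matches
  n0 stuck-at-0: n0=0 [stuck-at-0], n1=0, n2=0, n3=1 → 1 — eliminated
Only n1 inverted output reproduces the observed 0.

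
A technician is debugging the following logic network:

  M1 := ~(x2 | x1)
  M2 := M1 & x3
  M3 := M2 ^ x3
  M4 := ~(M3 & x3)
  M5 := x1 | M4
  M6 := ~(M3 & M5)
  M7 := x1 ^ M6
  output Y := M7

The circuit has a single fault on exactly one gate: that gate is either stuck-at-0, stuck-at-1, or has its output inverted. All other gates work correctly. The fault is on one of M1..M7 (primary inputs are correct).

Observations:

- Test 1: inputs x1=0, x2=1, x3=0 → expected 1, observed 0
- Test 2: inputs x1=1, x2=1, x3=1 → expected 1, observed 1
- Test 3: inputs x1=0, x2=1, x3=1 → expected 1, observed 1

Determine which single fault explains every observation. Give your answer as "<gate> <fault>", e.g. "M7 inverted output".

M3 stuck-at-1

Fault-free values for test 1 (x1=0, x2=1, x3=0): M1=0, M2=0, M3=0, M4=1, M5=1, M6=1, M7=1, giving Y=1. Observed 0.
Test 1: faults giving observed 0 are {M2 stuck-at-1, M2 inverted output, M3 stuck-at-1, M3 inverted output, M6 stuck-at-0, M6 inverted output, M7 stuck-at-0, M7 inverted output}.
Test 2 (x1=1, x2=1, x3=1): fault-free M1=0, M2=0, M3=1, M4=0, M5=1, M6=0, M7=1 → 1; observed 1. Eliminates M2 stuck-at-1, M2 inverted output, M3 inverted output, M6 inverted output, M7 stuck-at-0, M7 inverted output.
Test 3 (x1=0, x2=1, x3=1): fault-free M1=0, M2=0, M3=1, M4=0, M5=0, M6=1, M7=1 → 1; observed 1. Eliminates M6 stuck-at-0.
Only M3 stuck-at-1 is consistent with every test.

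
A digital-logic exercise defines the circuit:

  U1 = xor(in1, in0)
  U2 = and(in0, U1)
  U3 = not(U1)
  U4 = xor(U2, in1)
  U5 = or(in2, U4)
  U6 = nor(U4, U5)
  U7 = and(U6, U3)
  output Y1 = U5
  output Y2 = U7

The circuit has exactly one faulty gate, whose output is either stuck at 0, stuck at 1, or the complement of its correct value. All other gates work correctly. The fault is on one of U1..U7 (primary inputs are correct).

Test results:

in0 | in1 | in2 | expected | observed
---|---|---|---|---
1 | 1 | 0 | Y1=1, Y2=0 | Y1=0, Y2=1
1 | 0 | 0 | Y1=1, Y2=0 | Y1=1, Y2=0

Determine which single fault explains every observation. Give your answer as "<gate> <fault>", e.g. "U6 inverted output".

Fault-free values for test 1 (in0=1, in1=1, in2=0): U1=0, U2=0, U3=1, U4=1, U5=1, U6=0, U7=0, giving Y1=1, Y2=0. Observed Y1=0, Y2=1.
Test 1: faults giving observed Y1=0, Y2=1 are {U2 stuck-at-1, U2 inverted output, U4 stuck-at-0, U4 inverted output}.
Test 2 (in0=1, in1=0, in2=0): fault-free U1=1, U2=1, U3=0, U4=1, U5=1, U6=0, U7=0 → Y1=1, Y2=0; observed Y1=1, Y2=0. Eliminates U2 inverted output, U4 stuck-at-0, U4 inverted output.
Only U2 stuck-at-1 is consistent with every test.

U2 stuck-at-1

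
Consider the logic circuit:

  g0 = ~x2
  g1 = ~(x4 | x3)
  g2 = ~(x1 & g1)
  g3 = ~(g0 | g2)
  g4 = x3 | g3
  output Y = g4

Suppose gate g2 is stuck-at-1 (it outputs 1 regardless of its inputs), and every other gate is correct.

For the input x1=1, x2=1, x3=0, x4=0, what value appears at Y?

Propagate with g2 forced: g0=0, g1=1, g2=1 [stuck-at-1], g3=0, g4=0.
So Y = 0. (Without the fault it would be 1.)

0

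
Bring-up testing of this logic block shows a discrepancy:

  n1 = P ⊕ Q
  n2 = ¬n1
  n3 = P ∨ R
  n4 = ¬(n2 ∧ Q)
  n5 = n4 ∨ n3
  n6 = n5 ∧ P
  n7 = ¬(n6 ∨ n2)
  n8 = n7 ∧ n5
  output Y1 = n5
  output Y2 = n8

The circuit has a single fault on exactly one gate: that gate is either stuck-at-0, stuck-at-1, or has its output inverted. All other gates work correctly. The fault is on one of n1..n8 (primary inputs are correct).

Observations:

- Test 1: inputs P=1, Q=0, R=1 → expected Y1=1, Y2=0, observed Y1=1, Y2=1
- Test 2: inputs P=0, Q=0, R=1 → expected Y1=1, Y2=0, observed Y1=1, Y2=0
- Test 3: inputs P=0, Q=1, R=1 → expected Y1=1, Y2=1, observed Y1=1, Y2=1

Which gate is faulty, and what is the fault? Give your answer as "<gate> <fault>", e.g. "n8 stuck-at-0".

n6 stuck-at-0

Fault-free values for test 1 (P=1, Q=0, R=1): n1=1, n2=0, n3=1, n4=1, n5=1, n6=1, n7=0, n8=0, giving Y1=1, Y2=0. Observed Y1=1, Y2=1.
Test 1: faults giving observed Y1=1, Y2=1 are {n6 stuck-at-0, n6 inverted output, n7 stuck-at-1, n7 inverted output, n8 stuck-at-1, n8 inverted output}.
Test 2 (P=0, Q=0, R=1): fault-free n1=0, n2=1, n3=1, n4=1, n5=1, n6=0, n7=0, n8=0 → Y1=1, Y2=0; observed Y1=1, Y2=0. Eliminates n7 stuck-at-1, n7 inverted output, n8 stuck-at-1, n8 inverted output.
Test 3 (P=0, Q=1, R=1): fault-free n1=1, n2=0, n3=1, n4=1, n5=1, n6=0, n7=1, n8=1 → Y1=1, Y2=1; observed Y1=1, Y2=1. Eliminates n6 inverted output.
Only n6 stuck-at-0 is consistent with every test.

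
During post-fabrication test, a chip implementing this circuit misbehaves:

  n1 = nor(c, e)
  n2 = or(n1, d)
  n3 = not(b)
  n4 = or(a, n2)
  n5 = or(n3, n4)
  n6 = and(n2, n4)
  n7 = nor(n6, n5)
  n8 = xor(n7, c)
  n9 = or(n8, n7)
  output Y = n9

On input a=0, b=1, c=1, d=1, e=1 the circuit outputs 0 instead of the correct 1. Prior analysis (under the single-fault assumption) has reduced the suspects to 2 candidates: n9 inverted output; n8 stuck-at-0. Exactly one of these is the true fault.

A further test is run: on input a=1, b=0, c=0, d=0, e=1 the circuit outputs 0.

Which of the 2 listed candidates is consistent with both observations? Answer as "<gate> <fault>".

n8 stuck-at-0

Evaluate each candidate on input a=1, b=0, c=0, d=0, e=1:
  n9 inverted output: n1=0, n2=0, n3=1, n4=1, n5=1, n6=0, n7=0, n8=0, n9=1 [inverted output] → 1 — eliminated
  n8 stuck-at-0: n1=0, n2=0, n3=1, n4=1, n5=1, n6=0, n7=0, n8=0 [stuck-at-0], n9=0 → 0 — matches
Only n8 stuck-at-0 reproduces the observed 0.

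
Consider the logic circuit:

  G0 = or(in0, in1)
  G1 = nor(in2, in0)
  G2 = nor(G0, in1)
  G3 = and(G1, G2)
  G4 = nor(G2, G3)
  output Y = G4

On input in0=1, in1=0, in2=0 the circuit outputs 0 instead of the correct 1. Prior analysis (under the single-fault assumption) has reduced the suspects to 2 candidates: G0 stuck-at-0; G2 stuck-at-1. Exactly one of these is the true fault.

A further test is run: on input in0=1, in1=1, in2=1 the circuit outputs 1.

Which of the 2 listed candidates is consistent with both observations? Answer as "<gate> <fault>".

G0 stuck-at-0

Evaluate each candidate on input in0=1, in1=1, in2=1:
  G0 stuck-at-0: G0=0 [stuck-at-0], G1=0, G2=0, G3=0, G4=1 → 1 — matches
  G2 stuck-at-1: G0=1, G1=0, G2=1 [stuck-at-1], G3=0, G4=0 → 0 — eliminated
Only G0 stuck-at-0 reproduces the observed 1.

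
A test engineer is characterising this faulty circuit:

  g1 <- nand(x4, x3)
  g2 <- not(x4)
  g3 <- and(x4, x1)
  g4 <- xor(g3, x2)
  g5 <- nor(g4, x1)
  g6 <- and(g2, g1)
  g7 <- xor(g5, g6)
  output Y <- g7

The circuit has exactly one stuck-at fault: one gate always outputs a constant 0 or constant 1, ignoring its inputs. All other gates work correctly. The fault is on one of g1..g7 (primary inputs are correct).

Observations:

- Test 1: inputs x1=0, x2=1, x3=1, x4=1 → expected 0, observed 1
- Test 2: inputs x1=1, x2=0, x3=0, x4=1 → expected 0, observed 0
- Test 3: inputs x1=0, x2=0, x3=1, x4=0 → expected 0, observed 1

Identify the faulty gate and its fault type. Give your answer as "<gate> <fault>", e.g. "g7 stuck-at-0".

g3 stuck-at-1

Fault-free values for test 1 (x1=0, x2=1, x3=1, x4=1): g1=0, g2=0, g3=0, g4=1, g5=0, g6=0, g7=0, giving Y=0. Observed 1.
Test 1: faults giving observed 1 are {g3 stuck-at-1, g4 stuck-at-0, g5 stuck-at-1, g6 stuck-at-1, g7 stuck-at-1}.
Test 2 (x1=1, x2=0, x3=0, x4=1): fault-free g1=1, g2=0, g3=1, g4=1, g5=0, g6=0, g7=0 → 0; observed 0. Eliminates g5 stuck-at-1, g6 stuck-at-1, g7 stuck-at-1.
Test 3 (x1=0, x2=0, x3=1, x4=0): fault-free g1=1, g2=1, g3=0, g4=0, g5=1, g6=1, g7=0 → 0; observed 1. Eliminates g4 stuck-at-0.
Only g3 stuck-at-1 is consistent with every test.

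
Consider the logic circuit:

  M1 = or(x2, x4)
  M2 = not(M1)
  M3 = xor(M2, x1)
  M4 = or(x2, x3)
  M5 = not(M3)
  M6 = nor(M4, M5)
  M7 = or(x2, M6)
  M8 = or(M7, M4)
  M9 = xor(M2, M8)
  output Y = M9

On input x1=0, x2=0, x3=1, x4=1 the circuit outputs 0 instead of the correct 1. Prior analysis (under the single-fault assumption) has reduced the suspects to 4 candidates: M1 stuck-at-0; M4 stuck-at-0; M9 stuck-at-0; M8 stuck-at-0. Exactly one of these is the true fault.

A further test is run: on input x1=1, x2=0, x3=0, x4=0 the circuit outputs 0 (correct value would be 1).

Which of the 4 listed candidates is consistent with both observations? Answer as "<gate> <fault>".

M9 stuck-at-0

Evaluate each candidate on input x1=1, x2=0, x3=0, x4=0:
  M1 stuck-at-0: M1=0 [stuck-at-0], M2=1, M3=0, M4=0, M5=1, M6=0, M7=0, M8=0, M9=1 → 1 — eliminated
  M4 stuck-at-0: M1=0, M2=1, M3=0, M4=0 [stuck-at-0], M5=1, M6=0, M7=0, M8=0, M9=1 → 1 — eliminated
  M9 stuck-at-0: M1=0, M2=1, M3=0, M4=0, M5=1, M6=0, M7=0, M8=0, M9=0 [stuck-at-0] → 0 — matches
  M8 stuck-at-0: M1=0, M2=1, M3=0, M4=0, M5=1, M6=0, M7=0, M8=0 [stuck-at-0], M9=1 → 1 — eliminated
Only M9 stuck-at-0 reproduces the observed 0.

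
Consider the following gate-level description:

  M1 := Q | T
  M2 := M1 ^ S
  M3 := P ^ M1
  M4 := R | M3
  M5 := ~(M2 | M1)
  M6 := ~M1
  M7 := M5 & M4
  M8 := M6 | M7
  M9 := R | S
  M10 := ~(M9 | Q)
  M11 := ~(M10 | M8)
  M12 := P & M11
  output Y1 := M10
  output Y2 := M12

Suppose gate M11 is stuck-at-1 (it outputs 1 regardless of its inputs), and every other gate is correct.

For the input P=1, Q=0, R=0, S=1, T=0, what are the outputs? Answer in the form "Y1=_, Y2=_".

Propagate with M11 forced: M1=0, M2=1, M3=1, M4=1, M5=0, M6=1, M7=0, M8=1, M9=1, M10=0, M11=1 [stuck-at-1], M12=1.
So the outputs are Y1=0, Y2=1. (Without the fault they would be Y1=0, Y2=0.)

Y1=0, Y2=1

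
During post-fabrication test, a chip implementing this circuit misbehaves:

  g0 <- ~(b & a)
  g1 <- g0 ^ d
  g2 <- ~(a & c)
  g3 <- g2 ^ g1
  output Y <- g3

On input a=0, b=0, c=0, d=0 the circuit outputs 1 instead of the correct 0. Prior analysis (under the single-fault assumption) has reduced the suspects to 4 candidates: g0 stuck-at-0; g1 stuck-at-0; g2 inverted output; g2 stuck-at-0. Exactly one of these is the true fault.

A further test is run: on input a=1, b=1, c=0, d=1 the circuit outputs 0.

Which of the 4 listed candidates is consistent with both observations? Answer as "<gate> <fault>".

Evaluate each candidate on input a=1, b=1, c=0, d=1:
  g0 stuck-at-0: g0=0 [stuck-at-0], g1=1, g2=1, g3=0 → 0 — matches
  g1 stuck-at-0: g0=0, g1=0 [stuck-at-0], g2=1, g3=1 → 1 — eliminated
  g2 inverted output: g0=0, g1=1, g2=0 [inverted output], g3=1 → 1 — eliminated
  g2 stuck-at-0: g0=0, g1=1, g2=0 [stuck-at-0], g3=1 → 1 — eliminated
Only g0 stuck-at-0 reproduces the observed 0.

g0 stuck-at-0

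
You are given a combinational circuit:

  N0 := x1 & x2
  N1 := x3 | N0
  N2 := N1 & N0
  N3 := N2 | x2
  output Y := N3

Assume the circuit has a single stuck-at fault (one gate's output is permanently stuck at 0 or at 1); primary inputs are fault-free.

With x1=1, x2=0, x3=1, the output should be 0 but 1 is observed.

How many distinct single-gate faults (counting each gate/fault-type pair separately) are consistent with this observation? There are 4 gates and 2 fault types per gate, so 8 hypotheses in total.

3

Fault-free: N0=0, N1=1, N2=0, N3=0 → 0. Observed 1.
  N0 stuck-at-0: output 0 ✗
  N0 stuck-at-1: output 1 ✓
  N1 stuck-at-0: output 0 ✗
  N1 stuck-at-1: output 0 ✗
  N2 stuck-at-0: output 0 ✗
  N2 stuck-at-1: output 1 ✓
  N3 stuck-at-0: output 0 ✗
  N3 stuck-at-1: output 1 ✓
Consistent faults: {N0 stuck-at-1, N2 stuck-at-1, N3 stuck-at-1} — 3 in all.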